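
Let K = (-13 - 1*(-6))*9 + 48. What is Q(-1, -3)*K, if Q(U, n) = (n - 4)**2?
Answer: -735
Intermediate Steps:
Q(U, n) = (-4 + n)**2
K = -15 (K = (-13 + 6)*9 + 48 = -7*9 + 48 = -63 + 48 = -15)
Q(-1, -3)*K = (-4 - 3)**2*(-15) = (-7)**2*(-15) = 49*(-15) = -735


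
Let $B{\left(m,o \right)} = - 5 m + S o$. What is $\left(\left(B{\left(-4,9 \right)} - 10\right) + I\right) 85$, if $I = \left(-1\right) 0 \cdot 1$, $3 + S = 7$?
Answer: $3910$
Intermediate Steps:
$S = 4$ ($S = -3 + 7 = 4$)
$B{\left(m,o \right)} = - 5 m + 4 o$
$I = 0$ ($I = 0 \cdot 1 = 0$)
$\left(\left(B{\left(-4,9 \right)} - 10\right) + I\right) 85 = \left(\left(\left(\left(-5\right) \left(-4\right) + 4 \cdot 9\right) - 10\right) + 0\right) 85 = \left(\left(\left(20 + 36\right) - 10\right) + 0\right) 85 = \left(\left(56 - 10\right) + 0\right) 85 = \left(46 + 0\right) 85 = 46 \cdot 85 = 3910$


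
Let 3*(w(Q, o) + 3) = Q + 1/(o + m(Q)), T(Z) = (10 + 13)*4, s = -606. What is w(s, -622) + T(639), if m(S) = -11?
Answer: -214588/1899 ≈ -113.00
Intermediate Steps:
T(Z) = 92 (T(Z) = 23*4 = 92)
w(Q, o) = -3 + Q/3 + 1/(3*(-11 + o)) (w(Q, o) = -3 + (Q + 1/(o - 11))/3 = -3 + (Q + 1/(-11 + o))/3 = -3 + (Q/3 + 1/(3*(-11 + o))) = -3 + Q/3 + 1/(3*(-11 + o)))
w(s, -622) + T(639) = (100 - 11*(-606) - 9*(-622) - 606*(-622))/(3*(-11 - 622)) + 92 = (1/3)*(100 + 6666 + 5598 + 376932)/(-633) + 92 = (1/3)*(-1/633)*389296 + 92 = -389296/1899 + 92 = -214588/1899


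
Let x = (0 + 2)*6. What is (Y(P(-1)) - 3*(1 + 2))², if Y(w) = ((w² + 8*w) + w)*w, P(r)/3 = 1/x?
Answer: 290521/4096 ≈ 70.928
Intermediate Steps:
x = 12 (x = 2*6 = 12)
P(r) = ¼ (P(r) = 3/12 = 3*(1/12) = ¼)
Y(w) = w*(w² + 9*w) (Y(w) = (w² + 9*w)*w = w*(w² + 9*w))
(Y(P(-1)) - 3*(1 + 2))² = ((¼)²*(9 + ¼) - 3*(1 + 2))² = ((1/16)*(37/4) - 3*3)² = (37/64 - 9)² = (-539/64)² = 290521/4096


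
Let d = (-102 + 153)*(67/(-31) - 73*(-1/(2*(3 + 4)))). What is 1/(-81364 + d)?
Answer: -434/35244401 ≈ -1.2314e-5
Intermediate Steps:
d = 67575/434 (d = 51*(67*(-1/31) - 73/(7*(-2))) = 51*(-67/31 - 73/(-14)) = 51*(-67/31 - 73*(-1/14)) = 51*(-67/31 + 73/14) = 51*(1325/434) = 67575/434 ≈ 155.70)
1/(-81364 + d) = 1/(-81364 + 67575/434) = 1/(-35244401/434) = -434/35244401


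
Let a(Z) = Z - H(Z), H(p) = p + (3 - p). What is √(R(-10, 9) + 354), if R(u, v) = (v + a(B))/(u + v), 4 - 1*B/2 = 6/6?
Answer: 3*√38 ≈ 18.493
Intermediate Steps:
B = 6 (B = 8 - 12/6 = 8 - 2*1 = 8 - 2 = 6)
H(p) = 3
a(Z) = -3 + Z (a(Z) = Z - 1*3 = Z - 3 = -3 + Z)
R(u, v) = (3 + v)/(u + v) (R(u, v) = (v + (-3 + 6))/(u + v) = (v + 3)/(u + v) = (3 + v)/(u + v))
√(R(-10, 9) + 354) = √((3 + 9)/(-10 + 9) + 354) = √(12/(-1) + 354) = √(-1*12 + 354) = √(-12 + 354) = √342 = 3*√38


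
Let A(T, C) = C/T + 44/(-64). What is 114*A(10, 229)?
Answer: 101289/40 ≈ 2532.2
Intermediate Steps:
A(T, C) = -11/16 + C/T (A(T, C) = C/T + 44*(-1/64) = C/T - 11/16 = -11/16 + C/T)
114*A(10, 229) = 114*(-11/16 + 229/10) = 114*(1777/80) = 101289/40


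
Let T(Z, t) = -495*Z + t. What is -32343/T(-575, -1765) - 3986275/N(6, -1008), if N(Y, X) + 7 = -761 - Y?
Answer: 563766356509/109466820 ≈ 5150.1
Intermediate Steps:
T(Z, t) = t - 495*Z
N(Y, X) = -768 - Y (N(Y, X) = -7 + (-761 - Y) = -768 - Y)
-32343/T(-575, -1765) - 3986275/N(6, -1008) = -32343/(-1765 - 495*(-575)) - 3986275/(-768 - 1*6) = -32343/(-1765 + 284625) - 3986275/(-768 - 6) = -32343/282860 - 3986275/(-774) = -32343*1/282860 - 3986275*(-1/774) = -32343/282860 + 3986275/774 = 563766356509/109466820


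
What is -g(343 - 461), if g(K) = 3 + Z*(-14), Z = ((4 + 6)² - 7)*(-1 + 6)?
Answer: 6507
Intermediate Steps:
Z = 465 (Z = (10² - 7)*5 = (100 - 7)*5 = 93*5 = 465)
g(K) = -6507 (g(K) = 3 + 465*(-14) = 3 - 6510 = -6507)
-g(343 - 461) = -1*(-6507) = 6507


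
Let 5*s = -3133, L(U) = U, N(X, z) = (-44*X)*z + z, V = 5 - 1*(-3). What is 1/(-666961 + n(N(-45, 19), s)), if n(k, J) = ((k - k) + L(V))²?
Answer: -1/666897 ≈ -1.4995e-6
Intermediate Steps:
V = 8 (V = 5 + 3 = 8)
N(X, z) = z - 44*X*z (N(X, z) = -44*X*z + z = z - 44*X*z)
s = -3133/5 (s = (⅕)*(-3133) = -3133/5 ≈ -626.60)
n(k, J) = 64 (n(k, J) = ((k - k) + 8)² = (0 + 8)² = 8² = 64)
1/(-666961 + n(N(-45, 19), s)) = 1/(-666961 + 64) = 1/(-666897) = -1/666897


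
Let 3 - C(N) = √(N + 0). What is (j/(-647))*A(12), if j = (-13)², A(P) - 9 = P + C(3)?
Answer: -4056/647 + 169*√3/647 ≈ -5.8165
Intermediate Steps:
C(N) = 3 - √N (C(N) = 3 - √(N + 0) = 3 - √N)
A(P) = 12 + P - √3 (A(P) = 9 + (P + (3 - √3)) = 9 + (3 + P - √3) = 12 + P - √3)
j = 169
(j/(-647))*A(12) = (169/(-647))*(12 + 12 - √3) = (169*(-1/647))*(24 - √3) = -169*(24 - √3)/647 = -4056/647 + 169*√3/647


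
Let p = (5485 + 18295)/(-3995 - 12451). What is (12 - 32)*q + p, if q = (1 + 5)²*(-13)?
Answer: 76955390/8223 ≈ 9358.5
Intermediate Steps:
q = -468 (q = 6²*(-13) = 36*(-13) = -468)
p = -11890/8223 (p = 23780/(-16446) = 23780*(-1/16446) = -11890/8223 ≈ -1.4459)
(12 - 32)*q + p = (12 - 32)*(-468) - 11890/8223 = -20*(-468) - 11890/8223 = 9360 - 11890/8223 = 76955390/8223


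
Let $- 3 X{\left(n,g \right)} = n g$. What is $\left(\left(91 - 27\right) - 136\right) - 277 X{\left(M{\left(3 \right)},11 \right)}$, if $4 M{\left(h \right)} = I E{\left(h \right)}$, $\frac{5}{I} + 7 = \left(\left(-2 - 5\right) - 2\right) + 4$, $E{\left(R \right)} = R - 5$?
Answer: $\frac{10051}{72} \approx 139.6$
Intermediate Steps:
$E{\left(R \right)} = -5 + R$
$I = - \frac{5}{12}$ ($I = \frac{5}{-7 + \left(\left(\left(-2 - 5\right) - 2\right) + 4\right)} = \frac{5}{-7 + \left(\left(-7 - 2\right) + 4\right)} = \frac{5}{-7 + \left(-9 + 4\right)} = \frac{5}{-7 - 5} = \frac{5}{-12} = 5 \left(- \frac{1}{12}\right) = - \frac{5}{12} \approx -0.41667$)
$M{\left(h \right)} = \frac{25}{48} - \frac{5 h}{48}$ ($M{\left(h \right)} = \frac{\left(- \frac{5}{12}\right) \left(-5 + h\right)}{4} = \frac{\frac{25}{12} - \frac{5 h}{12}}{4} = \frac{25}{48} - \frac{5 h}{48}$)
$X{\left(n,g \right)} = - \frac{g n}{3}$ ($X{\left(n,g \right)} = - \frac{n g}{3} = - \frac{g n}{3}$)
$\left(\left(91 - 27\right) - 136\right) - 277 X{\left(M{\left(3 \right)},11 \right)} = \left(\left(91 - 27\right) - 136\right) - 277 \left(\left(- \frac{1}{3}\right) 11 \left(\frac{25}{48} - \frac{5}{16}\right)\right) = \left(64 - 136\right) - 277 \left(\left(- \frac{1}{3}\right) 11 \left(\frac{25}{48} - \frac{5}{16}\right)\right) = -72 - 277 \left(\left(- \frac{1}{3}\right) 11 \cdot \frac{5}{24}\right) = -72 - - \frac{15235}{72} = -72 + \frac{15235}{72} = \frac{10051}{72}$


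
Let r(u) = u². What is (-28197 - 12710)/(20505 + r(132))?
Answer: -40907/37929 ≈ -1.0785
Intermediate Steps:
(-28197 - 12710)/(20505 + r(132)) = (-28197 - 12710)/(20505 + 132²) = -40907/(20505 + 17424) = -40907/37929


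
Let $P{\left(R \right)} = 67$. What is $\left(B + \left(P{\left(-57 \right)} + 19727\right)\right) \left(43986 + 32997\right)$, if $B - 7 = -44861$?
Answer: $-1929193980$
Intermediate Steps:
$B = -44854$ ($B = 7 - 44861 = -44854$)
$\left(B + \left(P{\left(-57 \right)} + 19727\right)\right) \left(43986 + 32997\right) = \left(-44854 + \left(67 + 19727\right)\right) \left(43986 + 32997\right) = \left(-44854 + 19794\right) 76983 = \left(-25060\right) 76983 = -1929193980$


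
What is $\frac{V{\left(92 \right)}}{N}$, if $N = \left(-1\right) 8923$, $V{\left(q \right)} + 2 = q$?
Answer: $- \frac{90}{8923} \approx -0.010086$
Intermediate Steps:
$V{\left(q \right)} = -2 + q$
$N = -8923$
$\frac{V{\left(92 \right)}}{N} = \frac{-2 + 92}{-8923} = 90 \left(- \frac{1}{8923}\right) = - \frac{90}{8923}$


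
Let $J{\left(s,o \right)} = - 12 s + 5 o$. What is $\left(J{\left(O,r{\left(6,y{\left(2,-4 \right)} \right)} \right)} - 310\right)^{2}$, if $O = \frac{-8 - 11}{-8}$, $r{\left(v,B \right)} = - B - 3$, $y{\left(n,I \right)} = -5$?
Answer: $\frac{431649}{4} \approx 1.0791 \cdot 10^{5}$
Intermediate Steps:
$r{\left(v,B \right)} = -3 - B$
$O = \frac{19}{8}$ ($O = \left(-19\right) \left(- \frac{1}{8}\right) = \frac{19}{8} \approx 2.375$)
$\left(J{\left(O,r{\left(6,y{\left(2,-4 \right)} \right)} \right)} - 310\right)^{2} = \left(\left(\left(-12\right) \frac{19}{8} + 5 \left(-3 - -5\right)\right) - 310\right)^{2} = \left(\left(- \frac{57}{2} + 5 \left(-3 + 5\right)\right) - 310\right)^{2} = \left(\left(- \frac{57}{2} + 5 \cdot 2\right) - 310\right)^{2} = \left(\left(- \frac{57}{2} + 10\right) - 310\right)^{2} = \left(- \frac{37}{2} - 310\right)^{2} = \left(- \frac{657}{2}\right)^{2} = \frac{431649}{4}$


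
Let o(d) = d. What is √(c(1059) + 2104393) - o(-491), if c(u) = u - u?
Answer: 491 + √2104393 ≈ 1941.7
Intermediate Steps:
c(u) = 0
√(c(1059) + 2104393) - o(-491) = √(0 + 2104393) - 1*(-491) = √2104393 + 491 = 491 + √2104393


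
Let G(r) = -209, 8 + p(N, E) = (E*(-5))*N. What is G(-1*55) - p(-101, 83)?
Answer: -42116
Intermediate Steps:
p(N, E) = -8 - 5*E*N (p(N, E) = -8 + (E*(-5))*N = -8 + (-5*E)*N = -8 - 5*E*N)
G(-1*55) - p(-101, 83) = -209 - (-8 - 5*83*(-101)) = -209 - (-8 + 41915) = -209 - 1*41907 = -209 - 41907 = -42116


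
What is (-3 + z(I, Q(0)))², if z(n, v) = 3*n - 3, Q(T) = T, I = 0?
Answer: 36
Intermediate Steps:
z(n, v) = -3 + 3*n
(-3 + z(I, Q(0)))² = (-3 + (-3 + 3*0))² = (-3 + (-3 + 0))² = (-3 - 3)² = (-6)² = 36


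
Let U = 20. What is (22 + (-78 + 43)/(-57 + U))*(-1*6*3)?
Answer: -15282/37 ≈ -413.03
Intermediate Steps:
(22 + (-78 + 43)/(-57 + U))*(-1*6*3) = (22 + (-78 + 43)/(-57 + 20))*(-1*6*3) = (22 - 35/(-37))*(-6*3) = (22 - 35*(-1/37))*(-18) = (22 + 35/37)*(-18) = (849/37)*(-18) = -15282/37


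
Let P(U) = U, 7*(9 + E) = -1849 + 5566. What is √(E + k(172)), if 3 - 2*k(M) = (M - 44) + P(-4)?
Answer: √1846/2 ≈ 21.483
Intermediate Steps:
E = 522 (E = -9 + (-1849 + 5566)/7 = -9 + (⅐)*3717 = -9 + 531 = 522)
k(M) = 51/2 - M/2 (k(M) = 3/2 - ((M - 44) - 4)/2 = 3/2 - ((-44 + M) - 4)/2 = 3/2 - (-48 + M)/2 = 3/2 + (24 - M/2) = 51/2 - M/2)
√(E + k(172)) = √(522 + (51/2 - ½*172)) = √(522 + (51/2 - 86)) = √(522 - 121/2) = √(923/2) = √1846/2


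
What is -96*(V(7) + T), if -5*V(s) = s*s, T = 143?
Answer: -63936/5 ≈ -12787.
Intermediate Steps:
V(s) = -s**2/5 (V(s) = -s*s/5 = -s**2/5)
-96*(V(7) + T) = -96*(-1/5*7**2 + 143) = -96*(-1/5*49 + 143) = -96*(-49/5 + 143) = -96*666/5 = -63936/5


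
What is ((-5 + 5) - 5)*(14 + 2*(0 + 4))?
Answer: -110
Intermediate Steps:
((-5 + 5) - 5)*(14 + 2*(0 + 4)) = (0 - 5)*(14 + 2*4) = -5*(14 + 8) = -5*22 = -110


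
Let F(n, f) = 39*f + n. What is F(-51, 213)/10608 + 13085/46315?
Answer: 2171593/2047123 ≈ 1.0608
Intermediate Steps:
F(n, f) = n + 39*f
F(-51, 213)/10608 + 13085/46315 = (-51 + 39*213)/10608 + 13085/46315 = (-51 + 8307)*(1/10608) + 13085*(1/46315) = 8256*(1/10608) + 2617/9263 = 172/221 + 2617/9263 = 2171593/2047123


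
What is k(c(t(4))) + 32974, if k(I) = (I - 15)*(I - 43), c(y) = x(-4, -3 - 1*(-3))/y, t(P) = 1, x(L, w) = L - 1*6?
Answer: 34299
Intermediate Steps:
x(L, w) = -6 + L (x(L, w) = L - 6 = -6 + L)
c(y) = -10/y (c(y) = (-6 - 4)/y = -10/y)
k(I) = (-43 + I)*(-15 + I) (k(I) = (-15 + I)*(-43 + I) = (-43 + I)*(-15 + I))
k(c(t(4))) + 32974 = (645 + (-10/1)² - (-580)/1) + 32974 = (645 + (-10*1)² - (-580)) + 32974 = (645 + (-10)² - 58*(-10)) + 32974 = (645 + 100 + 580) + 32974 = 1325 + 32974 = 34299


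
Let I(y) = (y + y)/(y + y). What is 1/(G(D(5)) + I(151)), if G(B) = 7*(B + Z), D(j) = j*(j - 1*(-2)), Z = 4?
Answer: 1/274 ≈ 0.0036496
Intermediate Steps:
I(y) = 1 (I(y) = (2*y)/((2*y)) = (2*y)*(1/(2*y)) = 1)
D(j) = j*(2 + j) (D(j) = j*(j + 2) = j*(2 + j))
G(B) = 28 + 7*B (G(B) = 7*(B + 4) = 7*(4 + B) = 28 + 7*B)
1/(G(D(5)) + I(151)) = 1/((28 + 7*(5*(2 + 5))) + 1) = 1/((28 + 7*(5*7)) + 1) = 1/((28 + 7*35) + 1) = 1/((28 + 245) + 1) = 1/(273 + 1) = 1/274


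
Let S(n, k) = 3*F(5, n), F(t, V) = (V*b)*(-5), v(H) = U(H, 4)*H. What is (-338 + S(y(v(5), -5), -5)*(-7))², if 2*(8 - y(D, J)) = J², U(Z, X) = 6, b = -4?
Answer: 2408704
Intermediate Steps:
v(H) = 6*H
y(D, J) = 8 - J²/2
F(t, V) = 20*V (F(t, V) = (V*(-4))*(-5) = -4*V*(-5) = 20*V)
S(n, k) = 60*n (S(n, k) = 3*(20*n) = 60*n)
(-338 + S(y(v(5), -5), -5)*(-7))² = (-338 + (60*(8 - ½*(-5)²))*(-7))² = (-338 + (60*(8 - ½*25))*(-7))² = (-338 + (60*(8 - 25/2))*(-7))² = (-338 + (60*(-9/2))*(-7))² = (-338 - 270*(-7))² = (-338 + 1890)² = 1552² = 2408704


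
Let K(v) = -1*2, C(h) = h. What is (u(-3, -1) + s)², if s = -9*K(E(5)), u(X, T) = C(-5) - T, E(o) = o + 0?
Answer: 196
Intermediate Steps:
E(o) = o
u(X, T) = -5 - T
K(v) = -2
s = 18 (s = -9*(-2) = 18)
(u(-3, -1) + s)² = ((-5 - 1*(-1)) + 18)² = ((-5 + 1) + 18)² = (-4 + 18)² = 14² = 196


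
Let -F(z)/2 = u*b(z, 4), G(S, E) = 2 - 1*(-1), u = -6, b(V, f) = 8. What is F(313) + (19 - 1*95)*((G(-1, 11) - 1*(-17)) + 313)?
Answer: -25212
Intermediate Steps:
G(S, E) = 3 (G(S, E) = 2 + 1 = 3)
F(z) = 96 (F(z) = -(-12)*8 = -2*(-48) = 96)
F(313) + (19 - 1*95)*((G(-1, 11) - 1*(-17)) + 313) = 96 + (19 - 1*95)*((3 - 1*(-17)) + 313) = 96 + (19 - 95)*((3 + 17) + 313) = 96 - 76*(20 + 313) = 96 - 76*333 = 96 - 25308 = -25212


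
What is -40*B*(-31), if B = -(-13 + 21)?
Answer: -9920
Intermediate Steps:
B = -8 (B = -1*8 = -8)
-40*B*(-31) = -40*(-8)*(-31) = 320*(-31) = -9920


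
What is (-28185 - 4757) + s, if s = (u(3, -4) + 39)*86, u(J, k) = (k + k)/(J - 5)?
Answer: -29244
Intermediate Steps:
u(J, k) = 2*k/(-5 + J) (u(J, k) = (2*k)/(-5 + J) = 2*k/(-5 + J))
s = 3698 (s = (2*(-4)/(-5 + 3) + 39)*86 = (2*(-4)/(-2) + 39)*86 = (2*(-4)*(-½) + 39)*86 = (4 + 39)*86 = 43*86 = 3698)
(-28185 - 4757) + s = (-28185 - 4757) + 3698 = -32942 + 3698 = -29244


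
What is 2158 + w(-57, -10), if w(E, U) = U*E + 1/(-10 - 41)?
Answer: 139127/51 ≈ 2728.0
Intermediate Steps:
w(E, U) = -1/51 + E*U (w(E, U) = E*U + 1/(-51) = E*U - 1/51 = -1/51 + E*U)
2158 + w(-57, -10) = 2158 + (-1/51 - 57*(-10)) = 2158 + (-1/51 + 570) = 2158 + 29069/51 = 139127/51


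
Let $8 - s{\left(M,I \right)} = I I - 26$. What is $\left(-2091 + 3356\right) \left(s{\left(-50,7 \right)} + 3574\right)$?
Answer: $4502135$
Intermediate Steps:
$s{\left(M,I \right)} = 34 - I^{2}$ ($s{\left(M,I \right)} = 8 - \left(I I - 26\right) = 8 - \left(I^{2} - 26\right) = 8 - \left(-26 + I^{2}\right) = 34 - I^{2}$)
$\left(-2091 + 3356\right) \left(s{\left(-50,7 \right)} + 3574\right) = \left(-2091 + 3356\right) \left(\left(34 - 7^{2}\right) + 3574\right) = 1265 \left(\left(34 - 49\right) + 3574\right) = 1265 \left(-15 + 3574\right) = 1265 \cdot 3559 = 4502135$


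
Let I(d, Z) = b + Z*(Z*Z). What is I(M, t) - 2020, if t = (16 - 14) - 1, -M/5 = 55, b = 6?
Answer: -2013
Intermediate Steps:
M = -275 (M = -5*55 = -275)
t = 1 (t = 2 - 1 = 1)
I(d, Z) = 6 + Z**3 (I(d, Z) = 6 + Z*(Z*Z) = 6 + Z*Z**2 = 6 + Z**3)
I(M, t) - 2020 = (6 + 1**3) - 2020 = (6 + 1) - 2020 = 7 - 2020 = -2013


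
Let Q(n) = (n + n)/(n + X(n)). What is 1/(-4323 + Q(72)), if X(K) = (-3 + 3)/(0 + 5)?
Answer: -1/4321 ≈ -0.00023143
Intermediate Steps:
X(K) = 0 (X(K) = 0/5 = 0*(⅕) = 0)
Q(n) = 2 (Q(n) = (n + n)/(n + 0) = (2*n)/n = 2)
1/(-4323 + Q(72)) = 1/(-4323 + 2) = 1/(-4321) = -1/4321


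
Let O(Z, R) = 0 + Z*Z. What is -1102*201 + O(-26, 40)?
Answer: -220826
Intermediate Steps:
O(Z, R) = Z**2 (O(Z, R) = 0 + Z**2 = Z**2)
-1102*201 + O(-26, 40) = -1102*201 + (-26)**2 = -221502 + 676 = -220826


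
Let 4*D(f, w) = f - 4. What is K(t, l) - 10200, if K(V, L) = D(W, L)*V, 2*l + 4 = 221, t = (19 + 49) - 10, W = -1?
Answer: -20545/2 ≈ -10273.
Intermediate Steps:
D(f, w) = -1 + f/4 (D(f, w) = (f - 4)/4 = (-4 + f)/4 = -1 + f/4)
t = 58 (t = 68 - 10 = 58)
l = 217/2 (l = -2 + (½)*221 = -2 + 221/2 = 217/2 ≈ 108.50)
K(V, L) = -5*V/4 (K(V, L) = (-1 + (¼)*(-1))*V = (-1 - ¼)*V = -5*V/4)
K(t, l) - 10200 = -5/4*58 - 10200 = -145/2 - 10200 = -20545/2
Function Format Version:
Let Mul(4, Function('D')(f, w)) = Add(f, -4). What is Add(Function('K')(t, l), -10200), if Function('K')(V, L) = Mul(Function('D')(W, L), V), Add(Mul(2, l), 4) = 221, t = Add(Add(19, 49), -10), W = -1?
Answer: Rational(-20545, 2) ≈ -10273.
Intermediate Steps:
Function('D')(f, w) = Add(-1, Mul(Rational(1, 4), f)) (Function('D')(f, w) = Mul(Rational(1, 4), Add(f, -4)) = Mul(Rational(1, 4), Add(-4, f)) = Add(-1, Mul(Rational(1, 4), f)))
t = 58 (t = Add(68, -10) = 58)
l = Rational(217, 2) (l = Add(-2, Mul(Rational(1, 2), 221)) = Add(-2, Rational(221, 2)) = Rational(217, 2) ≈ 108.50)
Function('K')(V, L) = Mul(Rational(-5, 4), V) (Function('K')(V, L) = Mul(Add(-1, Mul(Rational(1, 4), -1)), V) = Mul(Add(-1, Rational(-1, 4)), V) = Mul(Rational(-5, 4), V))
Add(Function('K')(t, l), -10200) = Add(Mul(Rational(-5, 4), 58), -10200) = Add(Rational(-145, 2), -10200) = Rational(-20545, 2)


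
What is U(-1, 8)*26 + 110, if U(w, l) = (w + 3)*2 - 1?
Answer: 188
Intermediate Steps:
U(w, l) = 5 + 2*w (U(w, l) = (3 + w)*2 - 1 = (6 + 2*w) - 1 = 5 + 2*w)
U(-1, 8)*26 + 110 = (5 + 2*(-1))*26 + 110 = (5 - 2)*26 + 110 = 3*26 + 110 = 78 + 110 = 188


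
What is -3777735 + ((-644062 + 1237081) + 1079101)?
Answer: -2105615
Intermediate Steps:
-3777735 + ((-644062 + 1237081) + 1079101) = -3777735 + (593019 + 1079101) = -3777735 + 1672120 = -2105615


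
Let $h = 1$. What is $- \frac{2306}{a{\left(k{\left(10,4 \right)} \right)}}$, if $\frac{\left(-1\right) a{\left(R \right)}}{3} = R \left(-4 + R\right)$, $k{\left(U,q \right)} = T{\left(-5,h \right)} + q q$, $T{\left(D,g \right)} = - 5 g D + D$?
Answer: $\frac{1153}{1728} \approx 0.66724$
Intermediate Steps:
$T{\left(D,g \right)} = D - 5 D g$ ($T{\left(D,g \right)} = - 5 D g + D = D - 5 D g$)
$k{\left(U,q \right)} = 20 + q^{2}$ ($k{\left(U,q \right)} = - 5 \left(1 - 5\right) + q q = - 5 \left(1 - 5\right) + q^{2} = \left(-5\right) \left(-4\right) + q^{2} = 20 + q^{2}$)
$a{\left(R \right)} = - 3 R \left(-4 + R\right)$
$- \frac{2306}{a{\left(k{\left(10,4 \right)} \right)}} = - \frac{2306}{3 \left(20 + 4^{2}\right) \left(4 - \left(20 + 4^{2}\right)\right)} = - \frac{2306}{3 \left(20 + 16\right) \left(4 - \left(20 + 16\right)\right)} = - \frac{2306}{3 \cdot 36 \left(4 - 36\right)} = - \frac{2306}{3 \cdot 36 \left(-32\right)} = - \frac{2306}{-3456} = \left(-2306\right) \left(- \frac{1}{3456}\right) = \frac{1153}{1728}$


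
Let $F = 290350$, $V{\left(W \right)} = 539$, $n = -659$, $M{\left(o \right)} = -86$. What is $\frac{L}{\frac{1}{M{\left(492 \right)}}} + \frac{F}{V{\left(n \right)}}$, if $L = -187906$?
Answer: $\frac{8710485074}{539} \approx 1.616 \cdot 10^{7}$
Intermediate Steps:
$\frac{L}{\frac{1}{M{\left(492 \right)}}} + \frac{F}{V{\left(n \right)}} = - \frac{187906}{\frac{1}{-86}} + \frac{290350}{539} = - \frac{187906}{- \frac{1}{86}} + 290350 \cdot \frac{1}{539} = \left(-187906\right) \left(-86\right) + \frac{290350}{539} = 16159916 + \frac{290350}{539} = \frac{8710485074}{539}$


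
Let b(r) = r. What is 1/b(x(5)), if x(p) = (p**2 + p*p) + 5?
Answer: 1/55 ≈ 0.018182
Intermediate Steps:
x(p) = 5 + 2*p**2 (x(p) = (p**2 + p**2) + 5 = 2*p**2 + 5 = 5 + 2*p**2)
1/b(x(5)) = 1/(5 + 2*5**2) = 1/(5 + 2*25) = 1/(5 + 50) = 1/55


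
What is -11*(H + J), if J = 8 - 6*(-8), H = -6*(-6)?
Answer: -1012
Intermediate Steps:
H = 36
J = 56 (J = 8 - 1*(-48) = 8 + 48 = 56)
-11*(H + J) = -11*(36 + 56) = -11*92 = -1012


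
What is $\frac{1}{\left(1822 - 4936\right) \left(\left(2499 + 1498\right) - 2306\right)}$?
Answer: $- \frac{1}{5265774} \approx -1.8991 \cdot 10^{-7}$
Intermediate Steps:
$\frac{1}{\left(1822 - 4936\right) \left(\left(2499 + 1498\right) - 2306\right)} = \frac{1}{\left(-3114\right) \left(3997 - 2306\right)} = \frac{1}{\left(-3114\right) 1691} = \frac{1}{-5265774} = - \frac{1}{5265774}$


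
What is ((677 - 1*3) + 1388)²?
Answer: 4251844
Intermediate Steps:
((677 - 1*3) + 1388)² = ((677 - 3) + 1388)² = (674 + 1388)² = 2062² = 4251844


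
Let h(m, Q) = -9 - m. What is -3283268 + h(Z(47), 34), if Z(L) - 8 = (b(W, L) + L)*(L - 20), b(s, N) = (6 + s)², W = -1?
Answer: -3285229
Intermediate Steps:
Z(L) = 8 + (-20 + L)*(25 + L) (Z(L) = 8 + ((6 - 1)² + L)*(L - 20) = 8 + (5² + L)*(-20 + L) = 8 + (25 + L)*(-20 + L) = 8 + (-20 + L)*(25 + L))
-3283268 + h(Z(47), 34) = -3283268 + (-9 - (-492 + 47² + 5*47)) = -3283268 + (-9 - (-492 + 2209 + 235)) = -3283268 + (-9 - 1*1952) = -3283268 + (-9 - 1952) = -3283268 - 1961 = -3285229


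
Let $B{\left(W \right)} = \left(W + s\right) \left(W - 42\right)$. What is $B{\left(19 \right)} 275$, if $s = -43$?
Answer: $151800$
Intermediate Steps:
$B{\left(W \right)} = \left(-43 + W\right) \left(-42 + W\right)$ ($B{\left(W \right)} = \left(W - 43\right) \left(W - 42\right) = \left(-43 + W\right) \left(-42 + W\right)$)
$B{\left(19 \right)} 275 = \left(1806 + 19^{2} - 1615\right) 275 = \left(1806 + 361 - 1615\right) 275 = 552 \cdot 275 = 151800$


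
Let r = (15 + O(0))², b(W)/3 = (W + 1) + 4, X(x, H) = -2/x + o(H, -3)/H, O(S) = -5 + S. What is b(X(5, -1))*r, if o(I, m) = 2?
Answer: 780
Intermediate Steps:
X(x, H) = -2/x + 2/H
b(W) = 15 + 3*W (b(W) = 3*((W + 1) + 4) = 3*((1 + W) + 4) = 3*(5 + W) = 15 + 3*W)
r = 100 (r = (15 + (-5 + 0))² = (15 - 5)² = 10² = 100)
b(X(5, -1))*r = (15 + 3*(-2/5 + 2/(-1)))*100 = (15 + 3*(-2*⅕ + 2*(-1)))*100 = (15 + 3*(-⅖ - 2))*100 = (15 + 3*(-12/5))*100 = (15 - 36/5)*100 = (39/5)*100 = 780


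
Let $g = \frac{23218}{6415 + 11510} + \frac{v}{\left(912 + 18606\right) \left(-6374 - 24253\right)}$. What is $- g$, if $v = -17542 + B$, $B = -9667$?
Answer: $- \frac{4626564118891}{3571722271350} \approx -1.2953$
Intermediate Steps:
$v = -27209$ ($v = -17542 - 9667 = -27209$)
$g = \frac{4626564118891}{3571722271350}$ ($g = \frac{23218}{6415 + 11510} - \frac{27209}{\left(912 + 18606\right) \left(-6374 - 24253\right)} = \frac{23218}{17925} - \frac{27209}{19518 \left(-30627\right)} = 23218 \cdot \frac{1}{17925} - \frac{27209}{-597777786} = \frac{23218}{17925} - - \frac{27209}{597777786} = \frac{23218}{17925} + \frac{27209}{597777786} = \frac{4626564118891}{3571722271350} \approx 1.2953$)
$- g = \left(-1\right) \frac{4626564118891}{3571722271350} = - \frac{4626564118891}{3571722271350}$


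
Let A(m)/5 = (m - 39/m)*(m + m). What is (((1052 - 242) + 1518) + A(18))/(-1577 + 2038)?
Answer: 5178/461 ≈ 11.232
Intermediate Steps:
A(m) = 10*m*(m - 39/m) (A(m) = 5*((m - 39/m)*(m + m)) = 5*((m - 39/m)*(2*m)) = 5*(2*m*(m - 39/m)) = 10*m*(m - 39/m))
(((1052 - 242) + 1518) + A(18))/(-1577 + 2038) = (((1052 - 242) + 1518) + (-390 + 10*18²))/(-1577 + 2038) = ((810 + 1518) + (-390 + 10*324))/461 = (2328 + (-390 + 3240))*(1/461) = (2328 + 2850)*(1/461) = 5178*(1/461) = 5178/461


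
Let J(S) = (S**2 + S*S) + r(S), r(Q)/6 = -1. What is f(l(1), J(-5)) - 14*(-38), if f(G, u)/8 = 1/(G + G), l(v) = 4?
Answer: 533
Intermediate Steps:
r(Q) = -6 (r(Q) = 6*(-1) = -6)
J(S) = -6 + 2*S**2 (J(S) = (S**2 + S*S) - 6 = (S**2 + S**2) - 6 = 2*S**2 - 6 = -6 + 2*S**2)
f(G, u) = 4/G (f(G, u) = 8/(G + G) = 8/((2*G)) = 8*(1/(2*G)) = 4/G)
f(l(1), J(-5)) - 14*(-38) = 4/4 - 14*(-38) = 4*(1/4) + 532 = 1 + 532 = 533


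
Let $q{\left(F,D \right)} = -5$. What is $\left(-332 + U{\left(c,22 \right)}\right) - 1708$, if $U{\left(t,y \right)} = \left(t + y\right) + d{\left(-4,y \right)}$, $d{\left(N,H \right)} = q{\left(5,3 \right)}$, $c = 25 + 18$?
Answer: $-1980$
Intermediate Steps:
$c = 43$
$d{\left(N,H \right)} = -5$
$U{\left(t,y \right)} = -5 + t + y$ ($U{\left(t,y \right)} = \left(t + y\right) - 5 = -5 + t + y$)
$\left(-332 + U{\left(c,22 \right)}\right) - 1708 = \left(-332 + \left(-5 + 43 + 22\right)\right) - 1708 = \left(-332 + 60\right) - 1708 = -272 - 1708 = -1980$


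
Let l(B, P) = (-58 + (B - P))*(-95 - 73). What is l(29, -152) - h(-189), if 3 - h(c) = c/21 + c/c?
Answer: -20675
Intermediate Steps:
h(c) = 2 - c/21 (h(c) = 3 - (c/21 + c/c) = 3 - (c*(1/21) + 1) = 3 - (c/21 + 1) = 3 - (1 + c/21) = 3 + (-1 - c/21) = 2 - c/21)
l(B, P) = 9744 - 168*B + 168*P (l(B, P) = (-58 + B - P)*(-168) = 9744 - 168*B + 168*P)
l(29, -152) - h(-189) = (9744 - 168*29 + 168*(-152)) - (2 - 1/21*(-189)) = (9744 - 4872 - 25536) - (2 + 9) = -20664 - 1*11 = -20664 - 11 = -20675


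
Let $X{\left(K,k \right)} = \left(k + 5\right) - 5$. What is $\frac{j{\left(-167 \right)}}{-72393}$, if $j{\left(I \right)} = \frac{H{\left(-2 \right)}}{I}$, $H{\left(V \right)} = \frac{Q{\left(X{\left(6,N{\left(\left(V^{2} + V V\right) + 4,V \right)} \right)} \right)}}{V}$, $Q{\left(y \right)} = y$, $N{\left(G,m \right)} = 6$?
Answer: $- \frac{1}{4029877} \approx -2.4815 \cdot 10^{-7}$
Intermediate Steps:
$X{\left(K,k \right)} = k$ ($X{\left(K,k \right)} = \left(5 + k\right) - 5 = k$)
$H{\left(V \right)} = \frac{6}{V}$
$j{\left(I \right)} = - \frac{3}{I}$ ($j{\left(I \right)} = \frac{6 \frac{1}{-2}}{I} = \frac{6 \left(- \frac{1}{2}\right)}{I} = - \frac{3}{I}$)
$\frac{j{\left(-167 \right)}}{-72393} = \frac{\left(-3\right) \frac{1}{-167}}{-72393} = \left(-3\right) \left(- \frac{1}{167}\right) \left(- \frac{1}{72393}\right) = \frac{3}{167} \left(- \frac{1}{72393}\right) = - \frac{1}{4029877}$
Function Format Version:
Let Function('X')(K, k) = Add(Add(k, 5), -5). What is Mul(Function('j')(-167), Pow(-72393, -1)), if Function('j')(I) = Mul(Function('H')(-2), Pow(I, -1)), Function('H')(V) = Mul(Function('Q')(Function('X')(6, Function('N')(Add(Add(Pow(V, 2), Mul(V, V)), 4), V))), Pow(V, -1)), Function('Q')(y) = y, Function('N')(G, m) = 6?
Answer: Rational(-1, 4029877) ≈ -2.4815e-7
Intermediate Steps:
Function('X')(K, k) = k (Function('X')(K, k) = Add(Add(5, k), -5) = k)
Function('H')(V) = Mul(6, Pow(V, -1))
Function('j')(I) = Mul(-3, Pow(I, -1)) (Function('j')(I) = Mul(Mul(6, Pow(-2, -1)), Pow(I, -1)) = Mul(Mul(6, Rational(-1, 2)), Pow(I, -1)) = Mul(-3, Pow(I, -1)))
Mul(Function('j')(-167), Pow(-72393, -1)) = Mul(Mul(-3, Pow(-167, -1)), Pow(-72393, -1)) = Mul(Mul(-3, Rational(-1, 167)), Rational(-1, 72393)) = Mul(Rational(3, 167), Rational(-1, 72393)) = Rational(-1, 4029877)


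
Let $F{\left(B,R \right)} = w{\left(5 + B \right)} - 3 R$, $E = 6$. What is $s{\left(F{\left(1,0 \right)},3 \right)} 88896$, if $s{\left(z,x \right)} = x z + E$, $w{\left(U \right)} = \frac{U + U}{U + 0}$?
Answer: $1066752$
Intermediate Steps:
$w{\left(U \right)} = 2$ ($w{\left(U \right)} = \frac{2 U}{U} = 2$)
$F{\left(B,R \right)} = 2 - 3 R$
$s{\left(z,x \right)} = 6 + x z$ ($s{\left(z,x \right)} = x z + 6 = 6 + x z$)
$s{\left(F{\left(1,0 \right)},3 \right)} 88896 = \left(6 + 3 \left(2 - 0\right)\right) 88896 = \left(6 + 3 \left(2 + 0\right)\right) 88896 = \left(6 + 3 \cdot 2\right) 88896 = \left(6 + 6\right) 88896 = 12 \cdot 88896 = 1066752$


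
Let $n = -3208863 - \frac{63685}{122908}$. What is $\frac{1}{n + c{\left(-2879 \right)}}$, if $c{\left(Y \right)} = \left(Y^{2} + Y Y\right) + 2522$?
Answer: $\frac{122908}{1643395552743} \approx 7.4789 \cdot 10^{-8}$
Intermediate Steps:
$c{\left(Y \right)} = 2522 + 2 Y^{2}$ ($c{\left(Y \right)} = \left(Y^{2} + Y^{2}\right) + 2522 = 2 Y^{2} + 2522 = 2522 + 2 Y^{2}$)
$n = - \frac{394394997289}{122908}$ ($n = -3208863 - \frac{63685}{122908} = - \frac{394394997289}{122908} \approx -3.2089 \cdot 10^{6}$)
$\frac{1}{n + c{\left(-2879 \right)}} = \frac{1}{- \frac{394394997289}{122908} + \left(2522 + 2 \left(-2879\right)^{2}\right)} = \frac{1}{- \frac{394394997289}{122908} + \left(2522 + 2 \cdot 8288641\right)} = \frac{1}{- \frac{394394997289}{122908} + \left(2522 + 16577282\right)} = \frac{1}{- \frac{394394997289}{122908} + 16579804} = \frac{1}{\frac{1643395552743}{122908}} = \frac{122908}{1643395552743}$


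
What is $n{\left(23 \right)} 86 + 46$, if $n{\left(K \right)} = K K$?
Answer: $45540$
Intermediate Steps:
$n{\left(K \right)} = K^{2}$
$n{\left(23 \right)} 86 + 46 = 23^{2} \cdot 86 + 46 = 529 \cdot 86 + 46 = 45494 + 46 = 45540$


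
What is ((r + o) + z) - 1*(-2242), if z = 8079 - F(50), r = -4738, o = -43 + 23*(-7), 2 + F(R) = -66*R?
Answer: 8681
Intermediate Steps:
F(R) = -2 - 66*R
o = -204 (o = -43 - 161 = -204)
z = 11381 (z = 8079 - (-2 - 66*50) = 8079 - (-2 - 3300) = 8079 - 1*(-3302) = 8079 + 3302 = 11381)
((r + o) + z) - 1*(-2242) = ((-4738 - 204) + 11381) - 1*(-2242) = (-4942 + 11381) + 2242 = 6439 + 2242 = 8681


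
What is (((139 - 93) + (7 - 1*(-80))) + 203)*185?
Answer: 62160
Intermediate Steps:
(((139 - 93) + (7 - 1*(-80))) + 203)*185 = ((46 + (7 + 80)) + 203)*185 = ((46 + 87) + 203)*185 = (133 + 203)*185 = 336*185 = 62160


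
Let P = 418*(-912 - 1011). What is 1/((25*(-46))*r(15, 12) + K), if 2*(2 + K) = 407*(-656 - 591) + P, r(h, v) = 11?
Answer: -2/1336647 ≈ -1.4963e-6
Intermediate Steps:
P = -803814 (P = 418*(-1923) = -803814)
K = -1311347/2 (K = -2 + (407*(-656 - 591) - 803814)/2 = -2 + (407*(-1247) - 803814)/2 = -2 + (-507529 - 803814)/2 = -2 + (1/2)*(-1311343) = -2 - 1311343/2 = -1311347/2 ≈ -6.5567e+5)
1/((25*(-46))*r(15, 12) + K) = 1/((25*(-46))*11 - 1311347/2) = 1/(-1150*11 - 1311347/2) = 1/(-12650 - 1311347/2) = 1/(-1336647/2) = -2/1336647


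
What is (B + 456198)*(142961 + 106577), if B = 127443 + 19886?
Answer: 150602920526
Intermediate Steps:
B = 147329
(B + 456198)*(142961 + 106577) = (147329 + 456198)*(142961 + 106577) = 603527*249538 = 150602920526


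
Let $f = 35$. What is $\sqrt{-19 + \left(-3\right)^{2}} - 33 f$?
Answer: $-1155 + i \sqrt{10} \approx -1155.0 + 3.1623 i$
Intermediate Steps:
$\sqrt{-19 + \left(-3\right)^{2}} - 33 f = \sqrt{-19 + \left(-3\right)^{2}} - 1155 = \sqrt{-19 + 9} - 1155 = \sqrt{-10} - 1155 = i \sqrt{10} - 1155 = -1155 + i \sqrt{10}$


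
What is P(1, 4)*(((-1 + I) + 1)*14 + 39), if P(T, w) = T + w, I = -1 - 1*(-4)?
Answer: 405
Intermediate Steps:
I = 3 (I = -1 + 4 = 3)
P(1, 4)*(((-1 + I) + 1)*14 + 39) = (1 + 4)*(((-1 + 3) + 1)*14 + 39) = 5*((2 + 1)*14 + 39) = 5*(3*14 + 39) = 5*(42 + 39) = 5*81 = 405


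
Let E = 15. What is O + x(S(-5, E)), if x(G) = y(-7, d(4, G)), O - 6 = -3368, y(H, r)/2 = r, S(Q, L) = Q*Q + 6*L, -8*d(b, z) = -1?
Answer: -13447/4 ≈ -3361.8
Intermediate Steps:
d(b, z) = ⅛ (d(b, z) = -⅛*(-1) = ⅛)
S(Q, L) = Q² + 6*L
y(H, r) = 2*r
O = -3362 (O = 6 - 3368 = -3362)
x(G) = ¼ (x(G) = 2*(⅛) = ¼)
O + x(S(-5, E)) = -3362 + ¼ = -13447/4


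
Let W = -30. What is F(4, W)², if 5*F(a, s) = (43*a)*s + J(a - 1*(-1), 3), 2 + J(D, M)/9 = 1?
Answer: 26718561/25 ≈ 1.0687e+6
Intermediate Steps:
J(D, M) = -9 (J(D, M) = -18 + 9*1 = -18 + 9 = -9)
F(a, s) = -9/5 + 43*a*s/5 (F(a, s) = ((43*a)*s - 9)/5 = (43*a*s - 9)/5 = (-9 + 43*a*s)/5 = -9/5 + 43*a*s/5)
F(4, W)² = (-9/5 + (43/5)*4*(-30))² = (-9/5 - 1032)² = (-5169/5)² = 26718561/25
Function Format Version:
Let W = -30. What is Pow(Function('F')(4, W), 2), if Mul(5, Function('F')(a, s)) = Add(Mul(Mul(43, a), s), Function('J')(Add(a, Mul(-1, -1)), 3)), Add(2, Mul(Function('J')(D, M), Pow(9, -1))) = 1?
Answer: Rational(26718561, 25) ≈ 1.0687e+6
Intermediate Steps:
Function('J')(D, M) = -9 (Function('J')(D, M) = Add(-18, Mul(9, 1)) = Add(-18, 9) = -9)
Function('F')(a, s) = Add(Rational(-9, 5), Mul(Rational(43, 5), a, s)) (Function('F')(a, s) = Mul(Rational(1, 5), Add(Mul(Mul(43, a), s), -9)) = Mul(Rational(1, 5), Add(Mul(43, a, s), -9)) = Mul(Rational(1, 5), Add(-9, Mul(43, a, s))) = Add(Rational(-9, 5), Mul(Rational(43, 5), a, s)))
Pow(Function('F')(4, W), 2) = Pow(Add(Rational(-9, 5), Mul(Rational(43, 5), 4, -30)), 2) = Pow(Add(Rational(-9, 5), -1032), 2) = Pow(Rational(-5169, 5), 2) = Rational(26718561, 25)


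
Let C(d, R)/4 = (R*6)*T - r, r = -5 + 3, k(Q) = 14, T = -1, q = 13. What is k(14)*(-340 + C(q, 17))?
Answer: -10360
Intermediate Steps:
r = -2
C(d, R) = 8 - 24*R (C(d, R) = 4*((R*6)*(-1) - 1*(-2)) = 4*((6*R)*(-1) + 2) = 4*(-6*R + 2) = 4*(2 - 6*R) = 8 - 24*R)
k(14)*(-340 + C(q, 17)) = 14*(-340 + (8 - 24*17)) = 14*(-340 + (8 - 408)) = 14*(-340 - 400) = 14*(-740) = -10360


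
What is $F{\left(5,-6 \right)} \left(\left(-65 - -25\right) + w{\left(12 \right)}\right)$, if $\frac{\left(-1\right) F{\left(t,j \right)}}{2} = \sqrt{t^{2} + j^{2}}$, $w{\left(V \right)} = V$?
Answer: $56 \sqrt{61} \approx 437.37$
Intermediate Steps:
$F{\left(t,j \right)} = - 2 \sqrt{j^{2} + t^{2}}$ ($F{\left(t,j \right)} = - 2 \sqrt{t^{2} + j^{2}} = - 2 \sqrt{j^{2} + t^{2}}$)
$F{\left(5,-6 \right)} \left(\left(-65 - -25\right) + w{\left(12 \right)}\right) = - 2 \sqrt{\left(-6\right)^{2} + 5^{2}} \left(\left(-65 - -25\right) + 12\right) = - 2 \sqrt{36 + 25} \left(\left(-65 + 25\right) + 12\right) = - 2 \sqrt{61} \left(-40 + 12\right) = - 2 \sqrt{61} \left(-28\right) = 56 \sqrt{61}$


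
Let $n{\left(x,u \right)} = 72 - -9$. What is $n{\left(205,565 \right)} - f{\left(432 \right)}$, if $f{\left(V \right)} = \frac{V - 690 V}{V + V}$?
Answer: $\frac{851}{2} \approx 425.5$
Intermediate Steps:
$f{\left(V \right)} = - \frac{689}{2}$ ($f{\left(V \right)} = \frac{\left(-689\right) V}{2 V} = - 689 V \frac{1}{2 V} = - \frac{689}{2}$)
$n{\left(x,u \right)} = 81$ ($n{\left(x,u \right)} = 72 + 9 = 81$)
$n{\left(205,565 \right)} - f{\left(432 \right)} = 81 - - \frac{689}{2} = 81 + \frac{689}{2} = \frac{851}{2}$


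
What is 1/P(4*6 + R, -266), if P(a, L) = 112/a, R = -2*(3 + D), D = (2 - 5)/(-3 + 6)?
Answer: 5/28 ≈ 0.17857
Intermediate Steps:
D = -1 (D = -3/3 = -3*⅓ = -1)
R = -4 (R = -2*(3 - 1) = -2*2 = -4)
1/P(4*6 + R, -266) = 1/(112/(4*6 - 4)) = 1/(112/(24 - 4)) = 1/(112/20) = 1/(112*(1/20)) = 1/(28/5) = 5/28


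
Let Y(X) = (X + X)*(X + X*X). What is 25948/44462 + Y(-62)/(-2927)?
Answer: 10463602506/65070137 ≈ 160.80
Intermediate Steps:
Y(X) = 2*X*(X + X²) (Y(X) = (2*X)*(X + X²) = 2*X*(X + X²))
25948/44462 + Y(-62)/(-2927) = 25948/44462 + (2*(-62)²*(1 - 62))/(-2927) = 25948*(1/44462) + (2*3844*(-61))*(-1/2927) = 12974/22231 - 468968*(-1/2927) = 12974/22231 + 468968/2927 = 10463602506/65070137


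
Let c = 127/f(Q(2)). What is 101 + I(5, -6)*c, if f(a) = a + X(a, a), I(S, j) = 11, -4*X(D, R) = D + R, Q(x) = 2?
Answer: 1498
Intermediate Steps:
X(D, R) = -D/4 - R/4 (X(D, R) = -(D + R)/4 = -D/4 - R/4)
f(a) = a/2 (f(a) = a + (-a/4 - a/4) = a - a/2 = a/2)
c = 127 (c = 127/(((½)*2)) = 127/1 = 127*1 = 127)
101 + I(5, -6)*c = 101 + 11*127 = 101 + 1397 = 1498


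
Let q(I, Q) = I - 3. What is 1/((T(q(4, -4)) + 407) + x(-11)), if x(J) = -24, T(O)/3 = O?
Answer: 1/386 ≈ 0.0025907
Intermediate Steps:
q(I, Q) = -3 + I
T(O) = 3*O
1/((T(q(4, -4)) + 407) + x(-11)) = 1/((3*(-3 + 4) + 407) - 24) = 1/((3*1 + 407) - 24) = 1/((3 + 407) - 24) = 1/(410 - 24) = 1/386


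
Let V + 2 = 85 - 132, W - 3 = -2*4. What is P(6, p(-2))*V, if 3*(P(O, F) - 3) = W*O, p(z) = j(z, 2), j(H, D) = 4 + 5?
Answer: 343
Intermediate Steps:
W = -5 (W = 3 - 2*4 = 3 - 8 = -5)
j(H, D) = 9
p(z) = 9
P(O, F) = 3 - 5*O/3 (P(O, F) = 3 + (-5*O)/3 = 3 - 5*O/3)
V = -49 (V = -2 + (85 - 132) = -2 - 47 = -49)
P(6, p(-2))*V = (3 - 5/3*6)*(-49) = (3 - 10)*(-49) = -7*(-49) = 343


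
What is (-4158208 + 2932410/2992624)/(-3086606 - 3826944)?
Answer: 6221975062691/10344827827600 ≈ 0.60146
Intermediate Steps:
(-4158208 + 2932410/2992624)/(-3086606 - 3826944) = (-4158208 + 2932410*(1/2992624))/(-6913550) = (-4158208 + 1466205/1496312)*(-1/6913550) = -6221975062691/1496312*(-1/6913550) = 6221975062691/10344827827600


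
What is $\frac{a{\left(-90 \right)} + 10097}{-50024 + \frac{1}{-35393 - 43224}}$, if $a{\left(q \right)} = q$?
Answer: $- \frac{786720319}{3932736809} \approx -0.20004$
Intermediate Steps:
$\frac{a{\left(-90 \right)} + 10097}{-50024 + \frac{1}{-35393 - 43224}} = \frac{-90 + 10097}{-50024 + \frac{1}{-35393 - 43224}} = \frac{10007}{-50024 + \frac{1}{-78617}} = \frac{10007}{-50024 - \frac{1}{78617}} = \frac{10007}{- \frac{3932736809}{78617}} = 10007 \left(- \frac{78617}{3932736809}\right) = - \frac{786720319}{3932736809}$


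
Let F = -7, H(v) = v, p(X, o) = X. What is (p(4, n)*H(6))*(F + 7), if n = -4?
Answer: 0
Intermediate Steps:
(p(4, n)*H(6))*(F + 7) = (4*6)*(-7 + 7) = 24*0 = 0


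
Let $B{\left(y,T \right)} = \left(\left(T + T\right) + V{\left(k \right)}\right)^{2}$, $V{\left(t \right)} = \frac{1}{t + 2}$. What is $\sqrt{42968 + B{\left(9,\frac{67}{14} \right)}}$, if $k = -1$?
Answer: $\frac{2 \sqrt{527727}}{7} \approx 207.56$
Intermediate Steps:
$V{\left(t \right)} = \frac{1}{2 + t}$
$B{\left(y,T \right)} = \left(1 + 2 T\right)^{2}$ ($B{\left(y,T \right)} = \left(\left(T + T\right) + \frac{1}{2 - 1}\right)^{2} = \left(2 T + 1^{-1}\right)^{2} = \left(2 T + 1\right)^{2} = \left(1 + 2 T\right)^{2}$)
$\sqrt{42968 + B{\left(9,\frac{67}{14} \right)}} = \sqrt{42968 + \left(1 + 2 \cdot \frac{67}{14}\right)^{2}} = \sqrt{42968 + \left(1 + \frac{67}{7}\right)^{2}} = \sqrt{42968 + \left(\frac{74}{7}\right)^{2}} = \sqrt{42968 + \frac{5476}{49}} = \sqrt{\frac{2110908}{49}} = \frac{2 \sqrt{527727}}{7}$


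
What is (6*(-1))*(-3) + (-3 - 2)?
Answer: 13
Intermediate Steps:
(6*(-1))*(-3) + (-3 - 2) = -6*(-3) - 5 = 18 - 5 = 13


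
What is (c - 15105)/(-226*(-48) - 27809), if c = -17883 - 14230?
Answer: 47218/16961 ≈ 2.7839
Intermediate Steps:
c = -32113
(c - 15105)/(-226*(-48) - 27809) = (-32113 - 15105)/(-226*(-48) - 27809) = -47218/(10848 - 27809) = -47218/(-16961) = -47218*(-1/16961) = 47218/16961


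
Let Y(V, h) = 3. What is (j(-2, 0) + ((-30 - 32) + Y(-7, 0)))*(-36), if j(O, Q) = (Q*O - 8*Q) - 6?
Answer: 2340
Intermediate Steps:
j(O, Q) = -6 - 8*Q + O*Q (j(O, Q) = (O*Q - 8*Q) - 6 = (-8*Q + O*Q) - 6 = -6 - 8*Q + O*Q)
(j(-2, 0) + ((-30 - 32) + Y(-7, 0)))*(-36) = ((-6 - 8*0 - 2*0) + ((-30 - 32) + 3))*(-36) = ((-6 + 0 + 0) + (-62 + 3))*(-36) = (-6 - 59)*(-36) = -65*(-36) = 2340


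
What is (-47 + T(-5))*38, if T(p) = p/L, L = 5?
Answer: -1824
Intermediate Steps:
T(p) = p/5
(-47 + T(-5))*38 = (-47 + (⅕)*(-5))*38 = (-47 - 1)*38 = -48*38 = -1824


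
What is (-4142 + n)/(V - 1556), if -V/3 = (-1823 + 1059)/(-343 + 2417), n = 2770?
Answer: 711382/806213 ≈ 0.88237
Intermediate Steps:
V = 1146/1037 (V = -3*(-1823 + 1059)/(-343 + 2417) = -(-2292)/2074 = -3*(-382/1037) = 1146/1037 ≈ 1.1051)
(-4142 + n)/(V - 1556) = (-4142 + 2770)/(1146/1037 - 1556) = -1372/(-1612426/1037) = -1372*(-1037/1612426) = 711382/806213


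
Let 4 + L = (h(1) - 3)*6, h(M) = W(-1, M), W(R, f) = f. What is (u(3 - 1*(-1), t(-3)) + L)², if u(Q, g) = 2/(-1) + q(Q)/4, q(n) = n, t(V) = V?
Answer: 289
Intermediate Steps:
h(M) = M
u(Q, g) = -2 + Q/4 (u(Q, g) = 2/(-1) + Q/4 = 2*(-1) + Q*(¼) = -2 + Q/4)
L = -16 (L = -4 + (1 - 3)*6 = -4 - 2*6 = -4 - 12 = -16)
(u(3 - 1*(-1), t(-3)) + L)² = ((-2 + (3 - 1*(-1))/4) - 16)² = ((-2 + (3 + 1)/4) - 16)² = ((-2 + (¼)*4) - 16)² = ((-2 + 1) - 16)² = (-1 - 16)² = (-17)² = 289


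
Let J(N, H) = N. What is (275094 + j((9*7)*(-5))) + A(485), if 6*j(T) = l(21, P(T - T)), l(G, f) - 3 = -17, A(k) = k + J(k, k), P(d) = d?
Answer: 828185/3 ≈ 2.7606e+5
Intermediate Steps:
A(k) = 2*k (A(k) = k + k = 2*k)
l(G, f) = -14 (l(G, f) = 3 - 17 = -14)
j(T) = -7/3 (j(T) = (⅙)*(-14) = -7/3)
(275094 + j((9*7)*(-5))) + A(485) = (275094 - 7/3) + 2*485 = 825275/3 + 970 = 828185/3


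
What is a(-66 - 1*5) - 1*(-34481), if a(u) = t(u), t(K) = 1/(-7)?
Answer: 241366/7 ≈ 34481.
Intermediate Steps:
t(K) = -⅐
a(u) = -⅐
a(-66 - 1*5) - 1*(-34481) = -⅐ - 1*(-34481) = -⅐ + 34481 = 241366/7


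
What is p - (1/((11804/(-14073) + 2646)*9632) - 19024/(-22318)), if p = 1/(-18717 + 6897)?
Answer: -10079239369827717253/11823282679816292160 ≈ -0.85249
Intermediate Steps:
p = -1/11820 (p = 1/(-11820) = -1/11820 ≈ -8.4602e-5)
p - (1/((11804/(-14073) + 2646)*9632) - 19024/(-22318)) = -1/11820 - (1/((11804/(-14073) + 2646)*9632) - 19024/(-22318)) = -1/11820 - ((1/9632)/(11804*(-1/14073) + 2646) - 19024*(-1/22318)) = -1/11820 - ((1/9632)/(-11804/14073 + 2646) + 9512/11159) = -1/11820 - ((1/9632)/(37225354/14073) + 9512/11159) = -1/11820 - ((14073/37225354)*(1/9632) + 9512/11159) = -1/11820 - (14073/358554609728 + 9512/11159) = -1/11820 - 1*3410571604773343/4001110889954752 = -1/11820 - 3410571604773343/4001110889954752 = -10079239369827717253/11823282679816292160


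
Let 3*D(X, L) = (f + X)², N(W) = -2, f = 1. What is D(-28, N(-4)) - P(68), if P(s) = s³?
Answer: -314189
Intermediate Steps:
D(X, L) = (1 + X)²/3
D(-28, N(-4)) - P(68) = (1 - 28)²/3 - 1*68³ = (⅓)*(-27)² - 1*314432 = (⅓)*729 - 314432 = 243 - 314432 = -314189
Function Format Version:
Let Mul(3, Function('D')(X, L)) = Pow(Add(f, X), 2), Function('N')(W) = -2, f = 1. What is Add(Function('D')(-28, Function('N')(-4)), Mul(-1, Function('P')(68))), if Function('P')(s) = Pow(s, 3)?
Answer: -314189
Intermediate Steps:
Function('D')(X, L) = Mul(Rational(1, 3), Pow(Add(1, X), 2))
Add(Function('D')(-28, Function('N')(-4)), Mul(-1, Function('P')(68))) = Add(Mul(Rational(1, 3), Pow(Add(1, -28), 2)), Mul(-1, Pow(68, 3))) = Add(Mul(Rational(1, 3), Pow(-27, 2)), Mul(-1, 314432)) = Add(Mul(Rational(1, 3), 729), -314432) = Add(243, -314432) = -314189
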